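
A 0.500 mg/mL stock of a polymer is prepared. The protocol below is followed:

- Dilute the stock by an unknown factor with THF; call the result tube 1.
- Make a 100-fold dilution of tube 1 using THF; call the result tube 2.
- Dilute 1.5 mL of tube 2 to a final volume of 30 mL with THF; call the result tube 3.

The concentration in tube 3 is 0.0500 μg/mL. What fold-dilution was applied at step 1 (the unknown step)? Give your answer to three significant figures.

Step 1: unknown factor x
Step 2: 100-fold → factor 100
Step 3: 1.5 mL brought to 30 mL → factor 30/1.5 = 20
Product of known-step factors = 2000
Overall factor = 0.500 mg/mL / (0.0500 μg/mL) = 10000
x = 10000 / 2000 = 5.00

5.00-fold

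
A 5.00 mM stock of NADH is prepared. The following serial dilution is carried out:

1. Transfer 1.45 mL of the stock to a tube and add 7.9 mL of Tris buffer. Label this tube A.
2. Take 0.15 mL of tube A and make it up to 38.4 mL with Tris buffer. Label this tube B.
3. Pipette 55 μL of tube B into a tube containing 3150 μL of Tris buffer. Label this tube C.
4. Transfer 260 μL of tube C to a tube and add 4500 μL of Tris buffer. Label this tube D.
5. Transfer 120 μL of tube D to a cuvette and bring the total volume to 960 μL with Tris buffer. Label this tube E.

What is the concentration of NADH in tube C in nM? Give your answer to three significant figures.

52.0 nM

Step 1: 1.45 mL + 7.9 mL = 9.35 mL total → factor 9.35/1.45 = 6.4483
Step 2: 0.15 mL brought to 38.4 mL → factor 38.4/0.15 = 256
Step 3: 55 μL + 3150 μL = 3205 μL total → factor 3205/55 = 58.273
Dilution factor through tube C = 6.4483 × 256 × 58.273 = 96194
[tube C] = 5.00 mM / 96194 = 5.198 × 10^-5 mM = 52.0 nM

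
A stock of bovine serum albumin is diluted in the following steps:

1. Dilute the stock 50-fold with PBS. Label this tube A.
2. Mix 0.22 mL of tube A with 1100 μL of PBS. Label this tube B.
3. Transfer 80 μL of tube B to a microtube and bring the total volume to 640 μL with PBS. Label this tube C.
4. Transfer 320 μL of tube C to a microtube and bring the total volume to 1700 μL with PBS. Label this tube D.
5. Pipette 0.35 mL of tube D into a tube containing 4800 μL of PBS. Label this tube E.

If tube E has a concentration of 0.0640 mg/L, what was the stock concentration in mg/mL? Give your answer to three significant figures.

Step 1: 50-fold → factor 50
Step 2: 0.22 mL + 1100 μL = 1.32 mL total → factor 1.32/0.22 = 6
Step 3: 80 μL brought to 640 μL → factor 640/80 = 8
Step 4: 320 μL brought to 1700 μL → factor 1700/320 = 5.3125
Step 5: 0.35 mL + 4800 μL = 5.15 mL total → factor 5.15/0.35 = 14.714
Overall dilution factor = 50 × 6 × 8 × 5.3125 × 14.714 = 1.8761 × 10^5
Stock = 0.0640 mg/L × 1.8761 × 10^5 = 1.201 × 10^4 mg/L = 12.0 mg/mL

12.0 mg/mL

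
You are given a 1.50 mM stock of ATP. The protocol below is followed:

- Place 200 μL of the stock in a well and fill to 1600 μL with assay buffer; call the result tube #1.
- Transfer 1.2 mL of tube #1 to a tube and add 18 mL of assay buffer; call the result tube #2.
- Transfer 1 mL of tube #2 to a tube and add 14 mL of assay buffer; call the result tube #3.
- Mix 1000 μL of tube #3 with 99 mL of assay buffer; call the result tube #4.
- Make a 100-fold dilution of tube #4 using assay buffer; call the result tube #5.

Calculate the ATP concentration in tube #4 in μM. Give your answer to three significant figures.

0.00781 μM

Step 1: 200 μL brought to 1600 μL → factor 1600/200 = 8
Step 2: 1.2 mL + 18 mL = 19.2 mL total → factor 19.2/1.2 = 16
Step 3: 1 mL + 14 mL = 15 mL total → factor 15/1 = 15
Step 4: 1000 μL + 99 mL = 1 × 10^5 μL total → factor 1 × 10^5/1000 = 100
Dilution factor through tube #4 = 8 × 16 × 15 × 100 = 1.92 × 10^5
[tube #4] = 1.50 mM / 1.92 × 10^5 = 7.813 × 10^-6 mM = 0.00781 μM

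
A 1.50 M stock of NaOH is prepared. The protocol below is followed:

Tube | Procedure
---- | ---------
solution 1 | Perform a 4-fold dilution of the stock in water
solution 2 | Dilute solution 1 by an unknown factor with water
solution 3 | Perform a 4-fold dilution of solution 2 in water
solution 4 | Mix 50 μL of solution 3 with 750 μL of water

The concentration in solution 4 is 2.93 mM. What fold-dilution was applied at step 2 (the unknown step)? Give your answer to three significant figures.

2.00-fold

Step 1: 4-fold → factor 4
Step 2: unknown factor x
Step 3: 4-fold → factor 4
Step 4: 50 μL + 750 μL = 800 μL total → factor 800/50 = 16
Product of known-step factors = 256
Overall factor = 1.50 M / (2.93 mM) = 511.95
x = 511.95 / 256 = 2.00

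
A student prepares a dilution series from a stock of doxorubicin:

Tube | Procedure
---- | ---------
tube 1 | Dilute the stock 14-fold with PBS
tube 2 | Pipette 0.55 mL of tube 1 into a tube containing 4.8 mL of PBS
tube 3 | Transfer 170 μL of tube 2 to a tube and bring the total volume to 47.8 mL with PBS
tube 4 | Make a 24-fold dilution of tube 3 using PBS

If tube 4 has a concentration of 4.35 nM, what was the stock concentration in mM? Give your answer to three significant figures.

Step 1: 14-fold → factor 14
Step 2: 0.55 mL + 4.8 mL = 5.35 mL total → factor 5.35/0.55 = 9.7273
Step 3: 170 μL brought to 47.8 mL → factor 47800/170 = 281.18
Step 4: 24-fold → factor 24
Overall dilution factor = 14 × 9.7273 × 281.18 × 24 = 9.1899 × 10^5
Stock = 4.35 nM × 9.1899 × 10^5 = 3.998 × 10^6 nM = 4.00 mM

4.00 mM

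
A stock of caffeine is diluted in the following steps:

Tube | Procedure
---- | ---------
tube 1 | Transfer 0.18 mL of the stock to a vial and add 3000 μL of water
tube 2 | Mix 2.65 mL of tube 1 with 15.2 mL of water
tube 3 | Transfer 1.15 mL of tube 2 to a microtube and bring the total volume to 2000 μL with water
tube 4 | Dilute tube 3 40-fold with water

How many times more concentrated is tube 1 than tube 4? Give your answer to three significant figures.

469

Step 1: 0.18 mL + 3000 μL = 3.18 mL total → factor 3.18/0.18 = 17.667
Step 2: 2.65 mL + 15.2 mL = 17.85 mL total → factor 17.85/2.65 = 6.7358
Step 3: 1.15 mL brought to 2000 μL → factor 2/1.15 = 1.7391
Step 4: 40-fold → factor 40
Dilution factor to tube 1 = 17.667; to tube 4 = 8278.3
[tube 1]/[tube 4] = (factor to tube 4)/(factor to tube 1) = 8278.3/17.667 = 469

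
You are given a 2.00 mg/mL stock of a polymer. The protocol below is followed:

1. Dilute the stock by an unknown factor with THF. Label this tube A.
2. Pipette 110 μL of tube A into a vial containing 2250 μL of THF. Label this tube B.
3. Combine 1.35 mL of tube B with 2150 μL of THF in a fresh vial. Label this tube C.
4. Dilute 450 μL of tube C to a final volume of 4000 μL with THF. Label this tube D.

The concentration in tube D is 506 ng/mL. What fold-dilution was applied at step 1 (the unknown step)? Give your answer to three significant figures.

7.99-fold

Step 1: unknown factor x
Step 2: 110 μL + 2250 μL = 2360 μL total → factor 2360/110 = 21.455
Step 3: 1.35 mL + 2150 μL = 3.5 mL total → factor 3.5/1.35 = 2.5926
Step 4: 450 μL brought to 4000 μL → factor 4000/450 = 8.8889
Product of known-step factors = 494.43
Overall factor = 2.00 mg/mL / (506 ng/mL) = 3952.6
x = 3952.6 / 494.43 = 7.99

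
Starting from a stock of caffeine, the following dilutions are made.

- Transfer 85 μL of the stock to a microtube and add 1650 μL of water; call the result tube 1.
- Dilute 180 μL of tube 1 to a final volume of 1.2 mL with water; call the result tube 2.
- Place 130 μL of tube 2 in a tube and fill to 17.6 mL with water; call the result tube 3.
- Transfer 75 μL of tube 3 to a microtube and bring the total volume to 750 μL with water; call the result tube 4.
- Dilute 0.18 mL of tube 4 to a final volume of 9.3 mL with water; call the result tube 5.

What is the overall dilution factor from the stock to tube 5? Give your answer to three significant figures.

Step 1: 85 μL + 1650 μL = 1735 μL total → factor 1735/85 = 20.412
Step 2: 180 μL brought to 1.2 mL → factor 1200/180 = 6.6667
Step 3: 130 μL brought to 17.6 mL → factor 17600/130 = 135.38
Step 4: 75 μL brought to 750 μL → factor 750/75 = 10
Step 5: 0.18 mL brought to 9.3 mL → factor 9.3/0.18 = 51.667
Overall dilution factor = 20.412 × 6.6667 × 135.38 × 10 × 51.667 = 9.5185 × 10^6

9.52 × 10^6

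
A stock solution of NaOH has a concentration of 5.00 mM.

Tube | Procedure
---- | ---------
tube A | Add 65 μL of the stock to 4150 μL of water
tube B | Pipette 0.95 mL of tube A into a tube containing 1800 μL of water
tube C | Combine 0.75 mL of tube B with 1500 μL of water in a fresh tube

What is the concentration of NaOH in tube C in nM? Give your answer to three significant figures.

8.88 × 10^3 nM

Step 1: 65 μL + 4150 μL = 4215 μL total → factor 4215/65 = 64.846
Step 2: 0.95 mL + 1800 μL = 2.75 mL total → factor 2.75/0.95 = 2.8947
Step 3: 0.75 mL + 1500 μL = 2.25 mL total → factor 2.25/0.75 = 3
Overall dilution factor = 64.846 × 2.8947 × 3 = 563.14
Final = 5.00 mM / 563.14 = 0.008879 mM = 8.88 × 10^3 nM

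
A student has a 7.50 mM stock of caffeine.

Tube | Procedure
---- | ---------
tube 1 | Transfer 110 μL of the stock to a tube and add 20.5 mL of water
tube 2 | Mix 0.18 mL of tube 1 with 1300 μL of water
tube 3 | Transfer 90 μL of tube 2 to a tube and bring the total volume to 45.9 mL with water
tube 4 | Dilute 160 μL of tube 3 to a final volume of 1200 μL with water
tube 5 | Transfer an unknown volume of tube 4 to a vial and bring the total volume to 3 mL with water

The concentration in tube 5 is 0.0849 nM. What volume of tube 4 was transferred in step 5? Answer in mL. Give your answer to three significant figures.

0.200 mL

Step 1: 110 μL + 20.5 mL = 20610 μL total → factor 20610/110 = 187.36
Step 2: 0.18 mL + 1300 μL = 1.48 mL total → factor 1.48/0.18 = 8.2222
Step 3: 90 μL brought to 45.9 mL → factor 45900/90 = 510
Step 4: 160 μL brought to 1200 μL → factor 1200/160 = 7.5
Step 5: v brought to 3 mL → factor = 3 mL/v
Product of known-step factors = 5.8926 × 10^6
Overall factor = 7.50 mM / (0.0849 nM) = 8.8339 × 10^7
Step-5 factor = 8.8339 × 10^7 / 5.8926 × 10^6 = 14.992
v = 3 mL / 14.992 = 0.200 mL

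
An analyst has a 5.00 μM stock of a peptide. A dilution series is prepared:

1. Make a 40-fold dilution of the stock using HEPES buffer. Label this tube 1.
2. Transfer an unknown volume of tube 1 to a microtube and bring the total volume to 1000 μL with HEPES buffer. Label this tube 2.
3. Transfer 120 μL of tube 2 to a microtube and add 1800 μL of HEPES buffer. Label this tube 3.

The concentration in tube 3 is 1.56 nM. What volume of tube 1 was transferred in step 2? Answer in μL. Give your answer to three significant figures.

Step 1: 40-fold → factor 40
Step 2: v brought to 1000 μL → factor = 1000 μL/v
Step 3: 120 μL + 1800 μL = 1920 μL total → factor 1920/120 = 16
Product of known-step factors = 640
Overall factor = 5.00 μM / (1.56 nM) = 3205.1
Step-2 factor = 3205.1 / 640 = 5.008
v = 1000 μL / 5.008 = 200 μL

200 μL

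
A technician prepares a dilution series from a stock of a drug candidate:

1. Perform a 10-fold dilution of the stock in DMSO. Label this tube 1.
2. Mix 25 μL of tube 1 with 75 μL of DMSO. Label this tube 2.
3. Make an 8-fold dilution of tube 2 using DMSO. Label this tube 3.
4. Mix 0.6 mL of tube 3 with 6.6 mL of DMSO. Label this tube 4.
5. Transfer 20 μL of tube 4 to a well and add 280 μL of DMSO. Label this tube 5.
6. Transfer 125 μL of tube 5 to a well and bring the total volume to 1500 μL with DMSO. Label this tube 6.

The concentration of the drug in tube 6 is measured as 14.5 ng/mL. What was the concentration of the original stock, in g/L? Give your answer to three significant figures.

10.0 g/L

Step 1: 10-fold → factor 10
Step 2: 25 μL + 75 μL = 100 μL total → factor 100/25 = 4
Step 3: 8-fold → factor 8
Step 4: 0.6 mL + 6.6 mL = 7.2 mL total → factor 7.2/0.6 = 12
Step 5: 20 μL + 280 μL = 300 μL total → factor 300/20 = 15
Step 6: 125 μL brought to 1500 μL → factor 1500/125 = 12
Overall dilution factor = 10 × 4 × 8 × 12 × 15 × 12 = 6.912 × 10^5
Stock = 14.5 ng/mL × 6.912 × 10^5 = 1.002 × 10^7 ng/mL = 10.0 g/L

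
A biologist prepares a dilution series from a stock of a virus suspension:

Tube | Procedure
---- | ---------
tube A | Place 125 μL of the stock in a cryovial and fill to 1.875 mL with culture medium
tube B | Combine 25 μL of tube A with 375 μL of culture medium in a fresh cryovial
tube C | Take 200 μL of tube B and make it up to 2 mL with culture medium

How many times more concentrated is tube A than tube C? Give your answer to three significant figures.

160

Step 1: 125 μL brought to 1.875 mL → factor 1875/125 = 15
Step 2: 25 μL + 375 μL = 400 μL total → factor 400/25 = 16
Step 3: 200 μL brought to 2 mL → factor 2000/200 = 10
Dilution factor to tube A = 15; to tube C = 2400
[tube A]/[tube C] = (factor to tube C)/(factor to tube A) = 2400/15 = 160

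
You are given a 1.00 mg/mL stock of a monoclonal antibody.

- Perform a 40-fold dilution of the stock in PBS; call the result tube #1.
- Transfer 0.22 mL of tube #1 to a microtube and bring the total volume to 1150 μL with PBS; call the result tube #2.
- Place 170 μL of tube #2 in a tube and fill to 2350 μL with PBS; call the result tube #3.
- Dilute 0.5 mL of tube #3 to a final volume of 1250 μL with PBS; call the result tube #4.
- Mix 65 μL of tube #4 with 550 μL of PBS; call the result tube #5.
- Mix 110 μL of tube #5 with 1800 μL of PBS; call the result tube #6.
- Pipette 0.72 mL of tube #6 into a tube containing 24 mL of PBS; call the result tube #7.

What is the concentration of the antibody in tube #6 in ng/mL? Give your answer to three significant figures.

0.842 ng/mL

Step 1: 40-fold → factor 40
Step 2: 0.22 mL brought to 1150 μL → factor 1.15/0.22 = 5.2273
Step 3: 170 μL brought to 2350 μL → factor 2350/170 = 13.824
Step 4: 0.5 mL brought to 1250 μL → factor 1.25/0.5 = 2.5
Step 5: 65 μL + 550 μL = 615 μL total → factor 615/65 = 9.4615
Step 6: 110 μL + 1800 μL = 1910 μL total → factor 1910/110 = 17.364
Dilution factor through tube #6 = 40 × 5.2273 × 13.824 × 2.5 × 9.4615 × 17.364 = 1.1871 × 10^6
[tube #6] = 1.00 mg/mL / 1.1871 × 10^6 = 8.424 × 10^-7 mg/mL = 0.842 ng/mL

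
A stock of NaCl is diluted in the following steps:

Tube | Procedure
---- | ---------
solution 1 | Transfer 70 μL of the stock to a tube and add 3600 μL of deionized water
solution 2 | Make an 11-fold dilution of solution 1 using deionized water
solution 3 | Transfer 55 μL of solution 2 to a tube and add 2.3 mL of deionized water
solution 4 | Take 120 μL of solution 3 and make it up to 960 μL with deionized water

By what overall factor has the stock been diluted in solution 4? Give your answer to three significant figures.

1.98 × 10^5

Step 1: 70 μL + 3600 μL = 3670 μL total → factor 3670/70 = 52.429
Step 2: 11-fold → factor 11
Step 3: 55 μL + 2.3 mL = 2355 μL total → factor 2355/55 = 42.818
Step 4: 120 μL brought to 960 μL → factor 960/120 = 8
Overall dilution factor = 52.429 × 11 × 42.818 × 8 = 1.9755 × 10^5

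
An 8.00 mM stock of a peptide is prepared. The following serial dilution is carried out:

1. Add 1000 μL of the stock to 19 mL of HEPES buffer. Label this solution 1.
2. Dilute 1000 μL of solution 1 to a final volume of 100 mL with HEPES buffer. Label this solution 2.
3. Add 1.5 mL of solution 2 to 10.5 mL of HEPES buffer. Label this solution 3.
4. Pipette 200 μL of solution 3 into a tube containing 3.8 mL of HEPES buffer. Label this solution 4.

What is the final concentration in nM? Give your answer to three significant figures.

25.0 nM

Step 1: 1000 μL + 19 mL = 20000 μL total → factor 20000/1000 = 20
Step 2: 1000 μL brought to 100 mL → factor 1 × 10^5/1000 = 100
Step 3: 1.5 mL + 10.5 mL = 12 mL total → factor 12/1.5 = 8
Step 4: 200 μL + 3.8 mL = 4000 μL total → factor 4000/200 = 20
Overall dilution factor = 20 × 100 × 8 × 20 = 3.2 × 10^5
Final = 8.00 mM / 3.2 × 10^5 = 2.500 × 10^-5 mM = 25.0 nM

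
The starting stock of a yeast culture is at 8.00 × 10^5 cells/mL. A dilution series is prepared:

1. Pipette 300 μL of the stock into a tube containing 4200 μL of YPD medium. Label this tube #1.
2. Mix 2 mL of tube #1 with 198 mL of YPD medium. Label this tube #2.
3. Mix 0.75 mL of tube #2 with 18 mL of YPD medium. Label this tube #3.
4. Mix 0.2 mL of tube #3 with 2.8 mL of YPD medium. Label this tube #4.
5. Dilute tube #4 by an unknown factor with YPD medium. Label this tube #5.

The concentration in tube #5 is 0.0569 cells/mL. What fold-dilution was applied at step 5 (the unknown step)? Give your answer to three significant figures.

Step 1: 300 μL + 4200 μL = 4500 μL total → factor 4500/300 = 15
Step 2: 2 mL + 198 mL = 200 mL total → factor 200/2 = 100
Step 3: 0.75 mL + 18 mL = 18.75 mL total → factor 18.75/0.75 = 25
Step 4: 0.2 mL + 2.8 mL = 3 mL total → factor 3/0.2 = 15
Step 5: unknown factor x
Product of known-step factors = 5.625 × 10^5
Overall factor = 8.00 × 10^5 cells/mL / (0.0569 cells/mL) = 1.406 × 10^7
x = 1.406 × 10^7 / 5.625 × 10^5 = 25.0

25.0-fold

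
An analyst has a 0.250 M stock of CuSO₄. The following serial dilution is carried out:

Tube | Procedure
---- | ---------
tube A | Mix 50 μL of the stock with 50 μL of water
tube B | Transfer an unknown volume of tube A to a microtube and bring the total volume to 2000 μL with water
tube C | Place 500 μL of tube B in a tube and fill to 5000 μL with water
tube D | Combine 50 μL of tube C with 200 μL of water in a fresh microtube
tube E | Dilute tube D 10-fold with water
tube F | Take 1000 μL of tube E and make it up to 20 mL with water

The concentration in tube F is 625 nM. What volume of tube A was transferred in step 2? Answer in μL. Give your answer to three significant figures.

100 μL

Step 1: 50 μL + 50 μL = 100 μL total → factor 100/50 = 2
Step 2: v brought to 2000 μL → factor = 2000 μL/v
Step 3: 500 μL brought to 5000 μL → factor 5000/500 = 10
Step 4: 50 μL + 200 μL = 250 μL total → factor 250/50 = 5
Step 5: 10-fold → factor 10
Step 6: 1000 μL brought to 20 mL → factor 20000/1000 = 20
Product of known-step factors = 20000
Overall factor = 0.250 M / (625 nM) = 4 × 10^5
Step-2 factor = 4 × 10^5 / 20000 = 20
v = 2000 μL / 20 = 100 μL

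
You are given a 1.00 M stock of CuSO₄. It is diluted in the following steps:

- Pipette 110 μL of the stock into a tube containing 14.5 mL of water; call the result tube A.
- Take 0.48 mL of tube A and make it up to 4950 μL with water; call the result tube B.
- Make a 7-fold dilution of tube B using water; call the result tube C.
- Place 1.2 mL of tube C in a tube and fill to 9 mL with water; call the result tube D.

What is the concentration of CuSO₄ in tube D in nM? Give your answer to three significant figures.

1.39 × 10^4 nM

Step 1: 110 μL + 14.5 mL = 14610 μL total → factor 14610/110 = 132.82
Step 2: 0.48 mL brought to 4950 μL → factor 4.95/0.48 = 10.312
Step 3: 7-fold → factor 7
Step 4: 1.2 mL brought to 9 mL → factor 9/1.2 = 7.5
Overall dilution factor = 132.82 × 10.312 × 7 × 7.5 = 71909
Final = 1.00 M / 71909 = 1.391 × 10^-5 M = 1.39 × 10^4 nM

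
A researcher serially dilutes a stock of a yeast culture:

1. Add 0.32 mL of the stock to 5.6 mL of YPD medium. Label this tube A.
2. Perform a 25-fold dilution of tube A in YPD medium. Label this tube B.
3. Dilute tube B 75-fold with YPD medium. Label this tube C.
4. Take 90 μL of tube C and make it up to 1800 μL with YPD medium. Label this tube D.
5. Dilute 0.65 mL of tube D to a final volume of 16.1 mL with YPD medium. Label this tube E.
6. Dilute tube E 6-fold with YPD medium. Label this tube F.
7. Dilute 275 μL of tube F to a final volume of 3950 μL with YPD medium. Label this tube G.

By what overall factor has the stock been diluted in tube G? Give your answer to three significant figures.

1.48 × 10^9

Step 1: 0.32 mL + 5.6 mL = 5.92 mL total → factor 5.92/0.32 = 18.5
Step 2: 25-fold → factor 25
Step 3: 75-fold → factor 75
Step 4: 90 μL brought to 1800 μL → factor 1800/90 = 20
Step 5: 0.65 mL brought to 16.1 mL → factor 16.1/0.65 = 24.769
Step 6: 6-fold → factor 6
Step 7: 275 μL brought to 3950 μL → factor 3950/275 = 14.364
Overall dilution factor = 18.5 × 25 × 75 × 20 × 24.769 × 6 × 14.364 = 1.4809 × 10^9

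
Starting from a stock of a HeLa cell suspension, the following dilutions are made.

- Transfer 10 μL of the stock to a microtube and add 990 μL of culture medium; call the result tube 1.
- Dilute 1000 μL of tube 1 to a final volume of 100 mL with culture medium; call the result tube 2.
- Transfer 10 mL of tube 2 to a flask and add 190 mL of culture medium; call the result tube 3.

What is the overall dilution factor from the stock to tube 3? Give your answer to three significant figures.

Step 1: 10 μL + 990 μL = 1000 μL total → factor 1000/10 = 100
Step 2: 1000 μL brought to 100 mL → factor 1 × 10^5/1000 = 100
Step 3: 10 mL + 190 mL = 200 mL total → factor 200/10 = 20
Overall dilution factor = 100 × 100 × 20 = 2 × 10^5

2.00 × 10^5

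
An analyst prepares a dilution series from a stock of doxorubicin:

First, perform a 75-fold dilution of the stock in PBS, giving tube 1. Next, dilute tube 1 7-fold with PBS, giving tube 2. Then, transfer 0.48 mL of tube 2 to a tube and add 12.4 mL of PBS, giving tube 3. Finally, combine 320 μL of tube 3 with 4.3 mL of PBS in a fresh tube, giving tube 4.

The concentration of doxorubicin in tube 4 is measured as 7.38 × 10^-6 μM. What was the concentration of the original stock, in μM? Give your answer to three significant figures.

1.50 μM

Step 1: 75-fold → factor 75
Step 2: 7-fold → factor 7
Step 3: 0.48 mL + 12.4 mL = 12.88 mL total → factor 12.88/0.48 = 26.833
Step 4: 320 μL + 4.3 mL = 4620 μL total → factor 4620/320 = 14.438
Overall dilution factor = 75 × 7 × 26.833 × 14.438 = 2.0339 × 10^5
Stock = 7.38 × 10^-6 μM × 2.0339 × 10^5 = 1.50 μM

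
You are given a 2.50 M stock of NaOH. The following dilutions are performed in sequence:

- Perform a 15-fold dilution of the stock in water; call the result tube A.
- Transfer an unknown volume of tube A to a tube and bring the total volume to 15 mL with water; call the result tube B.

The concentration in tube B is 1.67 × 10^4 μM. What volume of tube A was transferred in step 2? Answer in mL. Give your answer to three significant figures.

Step 1: 15-fold → factor 15
Step 2: v brought to 15 mL → factor = 15 mL/v
Product of known-step factors = 15
Overall factor = 2.50 M / (1.67 × 10^4 μM) = 149.7
Step-2 factor = 149.7 / 15 = 9.98
v = 15 mL / 9.98 = 1.50 mL

1.50 mL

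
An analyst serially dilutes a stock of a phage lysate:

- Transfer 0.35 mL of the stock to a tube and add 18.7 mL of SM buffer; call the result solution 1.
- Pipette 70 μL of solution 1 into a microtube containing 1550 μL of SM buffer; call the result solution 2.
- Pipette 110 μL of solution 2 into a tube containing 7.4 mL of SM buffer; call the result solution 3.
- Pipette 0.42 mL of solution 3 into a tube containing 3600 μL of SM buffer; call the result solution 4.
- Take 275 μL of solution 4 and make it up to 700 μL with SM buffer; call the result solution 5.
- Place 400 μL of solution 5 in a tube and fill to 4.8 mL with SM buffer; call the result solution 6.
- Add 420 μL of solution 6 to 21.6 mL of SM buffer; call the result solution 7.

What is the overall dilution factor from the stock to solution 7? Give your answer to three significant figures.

1.32 × 10^9

Step 1: 0.35 mL + 18.7 mL = 19.05 mL total → factor 19.05/0.35 = 54.429
Step 2: 70 μL + 1550 μL = 1620 μL total → factor 1620/70 = 23.143
Step 3: 110 μL + 7.4 mL = 7510 μL total → factor 7510/110 = 68.273
Step 4: 0.42 mL + 3600 μL = 4.02 mL total → factor 4.02/0.42 = 9.5714
Step 5: 275 μL brought to 700 μL → factor 700/275 = 2.5455
Step 6: 400 μL brought to 4.8 mL → factor 4800/400 = 12
Step 7: 420 μL + 21.6 mL = 22020 μL total → factor 22020/420 = 52.429
Overall dilution factor = 54.429 × 23.143 × 68.273 × 9.5714 × 2.5455 × 12 × 52.429 = 1.3182 × 10^9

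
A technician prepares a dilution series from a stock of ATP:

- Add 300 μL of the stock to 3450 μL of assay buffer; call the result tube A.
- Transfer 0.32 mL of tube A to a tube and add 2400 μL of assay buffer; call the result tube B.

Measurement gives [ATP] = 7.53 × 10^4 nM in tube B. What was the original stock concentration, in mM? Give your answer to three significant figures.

8.00 mM

Step 1: 300 μL + 3450 μL = 3750 μL total → factor 3750/300 = 12.5
Step 2: 0.32 mL + 2400 μL = 2.72 mL total → factor 2.72/0.32 = 8.5
Overall dilution factor = 12.5 × 8.5 = 106.25
Stock = 7.53 × 10^4 nM × 106.25 = 8.001 × 10^6 nM = 8.00 mM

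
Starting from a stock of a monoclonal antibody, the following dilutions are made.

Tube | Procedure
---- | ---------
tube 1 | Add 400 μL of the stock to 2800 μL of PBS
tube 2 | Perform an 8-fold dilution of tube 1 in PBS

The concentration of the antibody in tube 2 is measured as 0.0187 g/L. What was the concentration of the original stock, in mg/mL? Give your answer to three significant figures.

1.20 mg/mL

Step 1: 400 μL + 2800 μL = 3200 μL total → factor 3200/400 = 8
Step 2: 8-fold → factor 8
Overall dilution factor = 8 × 8 = 64
Stock = 0.0187 g/L × 64 = 1.197 g/L = 1.20 mg/mL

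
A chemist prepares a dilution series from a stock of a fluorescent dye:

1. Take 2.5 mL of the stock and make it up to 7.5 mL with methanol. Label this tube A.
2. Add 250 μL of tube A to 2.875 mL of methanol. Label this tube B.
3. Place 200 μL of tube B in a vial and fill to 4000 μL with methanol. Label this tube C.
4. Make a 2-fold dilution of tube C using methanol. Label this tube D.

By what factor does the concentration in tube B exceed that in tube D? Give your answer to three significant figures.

40.0

Step 1: 2.5 mL brought to 7.5 mL → factor 7.5/2.5 = 3
Step 2: 250 μL + 2.875 mL = 3125 μL total → factor 3125/250 = 12.5
Step 3: 200 μL brought to 4000 μL → factor 4000/200 = 20
Step 4: 2-fold → factor 2
Dilution factor to tube B = 37.5; to tube D = 1500
[tube B]/[tube D] = (factor to tube D)/(factor to tube B) = 1500/37.5 = 40.0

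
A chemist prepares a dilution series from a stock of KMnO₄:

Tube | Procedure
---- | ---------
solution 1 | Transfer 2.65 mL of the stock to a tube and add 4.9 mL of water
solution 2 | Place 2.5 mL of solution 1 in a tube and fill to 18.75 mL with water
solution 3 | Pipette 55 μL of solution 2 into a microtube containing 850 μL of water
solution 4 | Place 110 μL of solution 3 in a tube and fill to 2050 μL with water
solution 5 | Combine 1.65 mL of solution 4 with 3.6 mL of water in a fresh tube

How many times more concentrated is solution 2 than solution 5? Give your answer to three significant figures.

976

Step 1: 2.65 mL + 4.9 mL = 7.55 mL total → factor 7.55/2.65 = 2.8491
Step 2: 2.5 mL brought to 18.75 mL → factor 18.75/2.5 = 7.5
Step 3: 55 μL + 850 μL = 905 μL total → factor 905/55 = 16.455
Step 4: 110 μL brought to 2050 μL → factor 2050/110 = 18.636
Step 5: 1.65 mL + 3.6 mL = 5.25 mL total → factor 5.25/1.65 = 3.1818
Dilution factor to solution 2 = 21.368; to solution 5 = 20849
[solution 2]/[solution 5] = (factor to solution 5)/(factor to solution 2) = 20849/21.368 = 976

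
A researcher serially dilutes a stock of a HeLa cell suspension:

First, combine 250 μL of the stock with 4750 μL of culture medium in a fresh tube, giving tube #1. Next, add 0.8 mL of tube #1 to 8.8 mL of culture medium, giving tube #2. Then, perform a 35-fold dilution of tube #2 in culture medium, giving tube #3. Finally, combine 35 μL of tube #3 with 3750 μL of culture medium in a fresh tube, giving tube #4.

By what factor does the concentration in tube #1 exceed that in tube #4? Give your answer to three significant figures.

Step 1: 250 μL + 4750 μL = 5000 μL total → factor 5000/250 = 20
Step 2: 0.8 mL + 8.8 mL = 9.6 mL total → factor 9.6/0.8 = 12
Step 3: 35-fold → factor 35
Step 4: 35 μL + 3750 μL = 3785 μL total → factor 3785/35 = 108.14
Dilution factor to tube #1 = 20; to tube #4 = 9.084 × 10^5
[tube #1]/[tube #4] = (factor to tube #4)/(factor to tube #1) = 9.084 × 10^5/20 = 4.54 × 10^4

4.54 × 10^4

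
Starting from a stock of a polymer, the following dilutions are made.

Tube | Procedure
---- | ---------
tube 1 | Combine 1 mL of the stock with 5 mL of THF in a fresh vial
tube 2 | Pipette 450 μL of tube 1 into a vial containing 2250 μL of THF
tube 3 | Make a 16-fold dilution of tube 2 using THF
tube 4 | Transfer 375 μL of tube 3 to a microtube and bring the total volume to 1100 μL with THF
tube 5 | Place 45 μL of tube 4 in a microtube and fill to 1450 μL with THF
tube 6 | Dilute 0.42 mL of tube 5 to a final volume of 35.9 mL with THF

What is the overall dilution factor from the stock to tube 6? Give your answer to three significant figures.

4.65 × 10^6

Step 1: 1 mL + 5 mL = 6 mL total → factor 6/1 = 6
Step 2: 450 μL + 2250 μL = 2700 μL total → factor 2700/450 = 6
Step 3: 16-fold → factor 16
Step 4: 375 μL brought to 1100 μL → factor 1100/375 = 2.9333
Step 5: 45 μL brought to 1450 μL → factor 1450/45 = 32.222
Step 6: 0.42 mL brought to 35.9 mL → factor 35.9/0.42 = 85.476
Overall dilution factor = 6 × 6 × 16 × 2.9333 × 32.222 × 85.476 = 4.6536 × 10^6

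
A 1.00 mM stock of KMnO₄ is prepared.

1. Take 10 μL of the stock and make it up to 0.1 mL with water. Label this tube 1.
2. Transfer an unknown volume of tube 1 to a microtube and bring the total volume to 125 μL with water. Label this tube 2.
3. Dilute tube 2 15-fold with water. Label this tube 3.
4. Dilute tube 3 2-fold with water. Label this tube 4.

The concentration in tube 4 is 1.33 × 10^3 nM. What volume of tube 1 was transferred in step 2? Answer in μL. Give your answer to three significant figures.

49.9 μL

Step 1: 10 μL brought to 0.1 mL → factor 100/10 = 10
Step 2: v brought to 125 μL → factor = 125 μL/v
Step 3: 15-fold → factor 15
Step 4: 2-fold → factor 2
Product of known-step factors = 300
Overall factor = 1.00 mM / (1.33 × 10^3 nM) = 751.88
Step-2 factor = 751.88 / 300 = 2.5063
v = 125 μL / 2.5063 = 49.9 μL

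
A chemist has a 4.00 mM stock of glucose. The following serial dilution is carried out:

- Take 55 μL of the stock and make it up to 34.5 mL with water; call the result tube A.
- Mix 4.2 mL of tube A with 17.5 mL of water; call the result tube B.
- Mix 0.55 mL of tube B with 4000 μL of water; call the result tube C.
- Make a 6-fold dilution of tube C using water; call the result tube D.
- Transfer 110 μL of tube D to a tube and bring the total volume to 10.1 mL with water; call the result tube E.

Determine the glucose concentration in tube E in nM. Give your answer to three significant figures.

Step 1: 55 μL brought to 34.5 mL → factor 34500/55 = 627.27
Step 2: 4.2 mL + 17.5 mL = 21.7 mL total → factor 21.7/4.2 = 5.1667
Step 3: 0.55 mL + 4000 μL = 4.55 mL total → factor 4.55/0.55 = 8.2727
Step 4: 6-fold → factor 6
Step 5: 110 μL brought to 10.1 mL → factor 10100/110 = 91.818
Overall dilution factor = 627.27 × 5.1667 × 8.2727 × 6 × 91.818 = 1.4771 × 10^7
Final = 4.00 mM / 1.4771 × 10^7 = 2.708 × 10^-7 mM = 0.271 nM

0.271 nM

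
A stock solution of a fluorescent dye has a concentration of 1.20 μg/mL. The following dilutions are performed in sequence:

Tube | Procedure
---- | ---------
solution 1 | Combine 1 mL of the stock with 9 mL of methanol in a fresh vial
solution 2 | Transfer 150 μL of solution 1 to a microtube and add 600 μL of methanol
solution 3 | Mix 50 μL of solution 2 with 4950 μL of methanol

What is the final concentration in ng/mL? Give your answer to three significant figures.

0.240 ng/mL

Step 1: 1 mL + 9 mL = 10 mL total → factor 10/1 = 10
Step 2: 150 μL + 600 μL = 750 μL total → factor 750/150 = 5
Step 3: 50 μL + 4950 μL = 5000 μL total → factor 5000/50 = 100
Overall dilution factor = 10 × 5 × 100 = 5000
Final = 1.20 μg/mL / 5000 = 0.0002400 μg/mL = 0.240 ng/mL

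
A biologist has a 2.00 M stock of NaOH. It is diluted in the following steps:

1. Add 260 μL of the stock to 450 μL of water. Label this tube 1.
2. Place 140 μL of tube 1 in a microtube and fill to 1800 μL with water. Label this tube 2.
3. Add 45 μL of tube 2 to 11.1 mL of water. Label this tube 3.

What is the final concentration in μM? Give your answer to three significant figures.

230 μM

Step 1: 260 μL + 450 μL = 710 μL total → factor 710/260 = 2.7308
Step 2: 140 μL brought to 1800 μL → factor 1800/140 = 12.857
Step 3: 45 μL + 11.1 mL = 11145 μL total → factor 11145/45 = 247.67
Overall dilution factor = 2.7308 × 12.857 × 247.67 = 8695.5
Final = 2.00 M / 8695.5 = 0.0002300 M = 230 μM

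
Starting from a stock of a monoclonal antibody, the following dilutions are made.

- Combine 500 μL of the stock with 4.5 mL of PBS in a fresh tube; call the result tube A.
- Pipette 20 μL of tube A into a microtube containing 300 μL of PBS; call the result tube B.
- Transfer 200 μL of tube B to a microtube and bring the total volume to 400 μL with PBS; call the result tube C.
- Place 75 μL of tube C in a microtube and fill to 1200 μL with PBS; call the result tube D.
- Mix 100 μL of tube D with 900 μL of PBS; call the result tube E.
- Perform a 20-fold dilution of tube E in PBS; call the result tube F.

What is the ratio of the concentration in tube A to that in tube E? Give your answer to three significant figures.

Step 1: 500 μL + 4.5 mL = 5000 μL total → factor 5000/500 = 10
Step 2: 20 μL + 300 μL = 320 μL total → factor 320/20 = 16
Step 3: 200 μL brought to 400 μL → factor 400/200 = 2
Step 4: 75 μL brought to 1200 μL → factor 1200/75 = 16
Step 5: 100 μL + 900 μL = 1000 μL total → factor 1000/100 = 10
Dilution factor to tube A = 10; to tube E = 51200
[tube A]/[tube E] = (factor to tube E)/(factor to tube A) = 51200/10 = 5.12 × 10^3

5.12 × 10^3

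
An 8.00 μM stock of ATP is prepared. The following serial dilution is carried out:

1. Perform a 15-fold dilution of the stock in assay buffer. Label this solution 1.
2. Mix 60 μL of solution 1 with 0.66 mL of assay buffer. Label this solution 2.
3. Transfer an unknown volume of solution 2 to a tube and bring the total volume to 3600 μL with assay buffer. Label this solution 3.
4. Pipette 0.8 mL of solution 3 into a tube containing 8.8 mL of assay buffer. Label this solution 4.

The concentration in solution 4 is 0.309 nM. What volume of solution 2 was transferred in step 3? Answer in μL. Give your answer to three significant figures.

300 μL

Step 1: 15-fold → factor 15
Step 2: 60 μL + 0.66 mL = 720 μL total → factor 720/60 = 12
Step 3: v brought to 3600 μL → factor = 3600 μL/v
Step 4: 0.8 mL + 8.8 mL = 9.6 mL total → factor 9.6/0.8 = 12
Product of known-step factors = 2160
Overall factor = 8.00 μM / (0.309 nM) = 25890
Step-3 factor = 25890 / 2160 = 11.986
v = 3600 μL / 11.986 = 300 μL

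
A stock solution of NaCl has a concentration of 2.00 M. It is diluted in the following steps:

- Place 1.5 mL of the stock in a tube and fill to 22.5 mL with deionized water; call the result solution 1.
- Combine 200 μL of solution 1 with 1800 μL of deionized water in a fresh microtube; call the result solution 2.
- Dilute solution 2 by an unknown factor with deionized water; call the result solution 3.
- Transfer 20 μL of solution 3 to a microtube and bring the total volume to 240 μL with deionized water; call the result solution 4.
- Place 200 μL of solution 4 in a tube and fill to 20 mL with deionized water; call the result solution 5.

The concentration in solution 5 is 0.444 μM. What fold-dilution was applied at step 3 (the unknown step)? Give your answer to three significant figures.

25.0-fold

Step 1: 1.5 mL brought to 22.5 mL → factor 22.5/1.5 = 15
Step 2: 200 μL + 1800 μL = 2000 μL total → factor 2000/200 = 10
Step 3: unknown factor x
Step 4: 20 μL brought to 240 μL → factor 240/20 = 12
Step 5: 200 μL brought to 20 mL → factor 20000/200 = 100
Product of known-step factors = 1.8 × 10^5
Overall factor = 2.00 M / (0.444 μM) = 4.5045 × 10^6
x = 4.5045 × 10^6 / 1.8 × 10^5 = 25.0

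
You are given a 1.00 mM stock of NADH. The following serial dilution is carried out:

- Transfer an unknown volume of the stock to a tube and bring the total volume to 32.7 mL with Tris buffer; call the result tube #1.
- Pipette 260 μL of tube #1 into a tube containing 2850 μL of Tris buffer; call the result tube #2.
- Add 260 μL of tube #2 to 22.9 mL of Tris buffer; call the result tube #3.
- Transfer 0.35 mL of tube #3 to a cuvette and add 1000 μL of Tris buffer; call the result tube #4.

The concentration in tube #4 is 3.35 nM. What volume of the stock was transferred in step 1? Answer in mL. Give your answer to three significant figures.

Step 1: v brought to 32.7 mL → factor = 32.7 mL/v
Step 2: 260 μL + 2850 μL = 3110 μL total → factor 3110/260 = 11.962
Step 3: 260 μL + 22.9 mL = 23160 μL total → factor 23160/260 = 89.077
Step 4: 0.35 mL + 1000 μL = 1.35 mL total → factor 1.35/0.35 = 3.8571
Product of known-step factors = 4109.8
Overall factor = 1.00 mM / (3.35 nM) = 2.9851 × 10^5
Step-1 factor = 2.9851 × 10^5 / 4109.8 = 72.634
v = 32.7 mL / 72.634 = 0.450 mL

0.450 mL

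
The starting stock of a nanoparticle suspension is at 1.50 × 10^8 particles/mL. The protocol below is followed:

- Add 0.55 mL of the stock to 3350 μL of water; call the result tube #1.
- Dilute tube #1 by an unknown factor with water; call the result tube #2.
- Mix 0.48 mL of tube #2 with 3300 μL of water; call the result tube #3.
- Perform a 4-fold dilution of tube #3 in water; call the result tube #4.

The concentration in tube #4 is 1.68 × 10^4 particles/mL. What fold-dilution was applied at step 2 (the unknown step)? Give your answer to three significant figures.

40.0-fold

Step 1: 0.55 mL + 3350 μL = 3.9 mL total → factor 3.9/0.55 = 7.0909
Step 2: unknown factor x
Step 3: 0.48 mL + 3300 μL = 3.78 mL total → factor 3.78/0.48 = 7.875
Step 4: 4-fold → factor 4
Product of known-step factors = 223.36
Overall factor = 1.50 × 10^8 particles/mL / (1.68 × 10^4 particles/mL) = 8928.6
x = 8928.6 / 223.36 = 40.0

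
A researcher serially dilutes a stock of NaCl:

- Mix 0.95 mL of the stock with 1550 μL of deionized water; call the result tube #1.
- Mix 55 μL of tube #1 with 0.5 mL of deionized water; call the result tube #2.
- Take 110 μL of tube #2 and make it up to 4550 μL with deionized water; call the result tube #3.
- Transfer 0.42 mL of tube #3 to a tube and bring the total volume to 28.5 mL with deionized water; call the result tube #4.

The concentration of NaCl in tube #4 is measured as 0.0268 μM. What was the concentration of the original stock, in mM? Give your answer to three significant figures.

Step 1: 0.95 mL + 1550 μL = 2.5 mL total → factor 2.5/0.95 = 2.6316
Step 2: 55 μL + 0.5 mL = 555 μL total → factor 555/55 = 10.091
Step 3: 110 μL brought to 4550 μL → factor 4550/110 = 41.364
Step 4: 0.42 mL brought to 28.5 mL → factor 28.5/0.42 = 67.857
Overall dilution factor = 2.6316 × 10.091 × 41.364 × 67.857 = 74535
Stock = 0.0268 μM × 74535 = 1998 μM = 2.00 mM

2.00 mM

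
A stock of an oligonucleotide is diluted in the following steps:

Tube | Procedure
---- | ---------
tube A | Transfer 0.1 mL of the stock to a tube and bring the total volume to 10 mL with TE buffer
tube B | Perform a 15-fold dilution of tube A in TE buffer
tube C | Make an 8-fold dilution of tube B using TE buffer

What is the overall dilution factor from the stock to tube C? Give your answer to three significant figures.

Step 1: 0.1 mL brought to 10 mL → factor 10/0.1 = 100
Step 2: 15-fold → factor 15
Step 3: 8-fold → factor 8
Overall dilution factor = 100 × 15 × 8 = 12000

1.20 × 10^4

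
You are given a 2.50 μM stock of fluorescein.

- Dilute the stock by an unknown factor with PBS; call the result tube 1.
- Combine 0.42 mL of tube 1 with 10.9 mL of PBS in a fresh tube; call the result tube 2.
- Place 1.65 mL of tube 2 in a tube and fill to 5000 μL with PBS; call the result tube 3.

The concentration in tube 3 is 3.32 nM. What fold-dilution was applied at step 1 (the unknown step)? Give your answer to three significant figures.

Step 1: unknown factor x
Step 2: 0.42 mL + 10.9 mL = 11.32 mL total → factor 11.32/0.42 = 26.952
Step 3: 1.65 mL brought to 5000 μL → factor 5/1.65 = 3.0303
Product of known-step factors = 81.674
Overall factor = 2.50 μM / (3.32 nM) = 753.01
x = 753.01 / 81.674 = 9.22

9.22-fold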